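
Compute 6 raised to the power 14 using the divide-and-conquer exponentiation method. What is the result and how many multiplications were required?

Computing 6^14 by squaring (build up from 6^1; each line after the first costs one multiplication):

6^1 = 6
6^2 = (6^1)^2 = 6^2 = 36
6^3 = 6 * 6^2 = 6 * 36 = 216
6^6 = (6^3)^2 = 216^2 = 46656
6^7 = 6 * 6^6 = 6 * 46656 = 279936
6^14 = (6^7)^2 = 279936^2 = 78364164096

Result: 78364164096
Multiplications needed: 5 (5 lines after 6^1)

6^14 = 78364164096. Using exponentiation by squaring, this requires 5 multiplications. The key idea: if the exponent is even, square the half-power; if odd, multiply by the base once.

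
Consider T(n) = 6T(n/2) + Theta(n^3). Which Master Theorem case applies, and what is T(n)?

Master Theorem for T(n) = 6T(n/2) + O(n^3):

a = 6, b = 2, c = 3
log_b(a) = log_2(6) = 2.5850

Case 3: c = 3 > log_2(6) = 2.5850
T(n) = O(n^3) = O(n^3)

For T(n) = 6T(n/2) + O(n^3): log_2(6) = 2.5850. This is Case 3 of the Master Theorem (c > log_b(a), work dominated by root), giving O(n^3).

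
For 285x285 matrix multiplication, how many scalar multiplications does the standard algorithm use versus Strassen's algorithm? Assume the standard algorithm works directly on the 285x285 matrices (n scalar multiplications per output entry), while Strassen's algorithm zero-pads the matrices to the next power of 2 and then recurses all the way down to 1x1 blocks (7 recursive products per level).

Matrix multiplication for 285x285 matrices:

Strassen's algorithm requires power-of-2 dimensions. Pad 285x285 to 512x512 (next power of 2).

Standard algorithm: 285^3 = 23149125 multiplications
Strassen's algorithm: 7^(log2(512)) = 7^9 = 40353607 multiplications
Difference: 23149125 - 40353607 = -17204482 (Strassen uses MORE here due to padding overhead — for small or just-over-power-of-2 n, padding can outweigh the per-level savings)

Standard: 23149125 multiplications (285^3). Strassen: 40353607 multiplications (7^9, after padding to 512x512). Strassen reduces 8 recursive multiplications to 7 at each level.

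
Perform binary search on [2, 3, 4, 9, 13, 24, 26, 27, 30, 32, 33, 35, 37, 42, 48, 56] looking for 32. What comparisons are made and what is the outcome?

Binary search for 32 in [2, 3, 4, 9, 13, 24, 26, 27, 30, 32, 33, 35, 37, 42, 48, 56]:

lo=0, hi=15, mid=7, arr[mid]=27 -> 27 < 32, search right half
lo=8, hi=15, mid=11, arr[mid]=35 -> 35 > 32, search left half
lo=8, hi=10, mid=9, arr[mid]=32 -> Found target at index 9!

Binary search finds 32 at index 9 after 3 comparisons. The search repeatedly halves the search space by comparing with the middle element.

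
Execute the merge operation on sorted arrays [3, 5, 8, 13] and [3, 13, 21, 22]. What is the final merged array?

Merging process:

Compare 3 vs 3: take 3 from left. Merged: [3]
Compare 5 vs 3: take 3 from right. Merged: [3, 3]
Compare 5 vs 13: take 5 from left. Merged: [3, 3, 5]
Compare 8 vs 13: take 8 from left. Merged: [3, 3, 5, 8]
Compare 13 vs 13: take 13 from left. Merged: [3, 3, 5, 8, 13]
Append remaining from right: [13, 21, 22]. Merged: [3, 3, 5, 8, 13, 13, 21, 22]

Final merged array: [3, 3, 5, 8, 13, 13, 21, 22]
Total comparisons: 5

The merged array is [3, 3, 5, 8, 13, 13, 21, 22], requiring 5 comparisons. The merge step runs in O(n) time where n is the total number of elements.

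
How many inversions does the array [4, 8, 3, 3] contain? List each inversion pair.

Finding inversions in [4, 8, 3, 3]:

(0, 2): arr[0]=4 > arr[2]=3
(0, 3): arr[0]=4 > arr[3]=3
(1, 2): arr[1]=8 > arr[2]=3
(1, 3): arr[1]=8 > arr[3]=3

Total inversions: 4

The array has 4 inversion(s): (0,2), (0,3), (1,2), (1,3). Each pair (i,j) satisfies i < j and arr[i] > arr[j].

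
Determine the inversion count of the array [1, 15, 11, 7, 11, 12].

Finding inversions in [1, 15, 11, 7, 11, 12]:

(1, 2): arr[1]=15 > arr[2]=11
(1, 3): arr[1]=15 > arr[3]=7
(1, 4): arr[1]=15 > arr[4]=11
(1, 5): arr[1]=15 > arr[5]=12
(2, 3): arr[2]=11 > arr[3]=7

Total inversions: 5

The array has 5 inversion(s): (1,2), (1,3), (1,4), (1,5), (2,3). Each pair (i,j) satisfies i < j and arr[i] > arr[j].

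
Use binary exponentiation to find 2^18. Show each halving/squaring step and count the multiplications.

Computing 2^18 by squaring (build up from 2^1; each line after the first costs one multiplication):

2^1 = 2
2^2 = (2^1)^2 = 2^2 = 4
2^4 = (2^2)^2 = 4^2 = 16
2^8 = (2^4)^2 = 16^2 = 256
2^9 = 2 * 2^8 = 2 * 256 = 512
2^18 = (2^9)^2 = 512^2 = 262144

Result: 262144
Multiplications needed: 5 (5 lines after 2^1)

2^18 = 262144. Using exponentiation by squaring, this requires 5 multiplications. The key idea: if the exponent is even, square the half-power; if odd, multiply by the base once.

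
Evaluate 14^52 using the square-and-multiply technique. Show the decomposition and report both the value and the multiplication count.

Computing 14^52 by squaring (build up from 14^1; each line after the first costs one multiplication):

14^1 = 14
14^2 = (14^1)^2 = 14^2 = 196
14^3 = 14 * 14^2 = 14 * 196 = 2744
14^6 = (14^3)^2 = 2744^2 = 7529536
14^12 = (14^6)^2 = 7529536^2 = 56693912375296
14^13 = 14 * 14^12 = 14 * 56693912375296 = 793714773254144
14^26 = (14^13)^2 = 793714773254144^2 = 629983141281877223603213172736
14^52 = (14^26)^2 = 629983141281877223603213172736^2 = 396878758299381678483277913691857524931552116018231373725696

Result: 396878758299381678483277913691857524931552116018231373725696
Multiplications needed: 7 (7 lines after 14^1)

14^52 = 396878758299381678483277913691857524931552116018231373725696. Using exponentiation by squaring, this requires 7 multiplications. The key idea: if the exponent is even, square the half-power; if odd, multiply by the base once.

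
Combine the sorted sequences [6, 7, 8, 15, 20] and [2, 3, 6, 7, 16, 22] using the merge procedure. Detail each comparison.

Merging process:

Compare 6 vs 2: take 2 from right. Merged: [2]
Compare 6 vs 3: take 3 from right. Merged: [2, 3]
Compare 6 vs 6: take 6 from left. Merged: [2, 3, 6]
Compare 7 vs 6: take 6 from right. Merged: [2, 3, 6, 6]
Compare 7 vs 7: take 7 from left. Merged: [2, 3, 6, 6, 7]
Compare 8 vs 7: take 7 from right. Merged: [2, 3, 6, 6, 7, 7]
Compare 8 vs 16: take 8 from left. Merged: [2, 3, 6, 6, 7, 7, 8]
Compare 15 vs 16: take 15 from left. Merged: [2, 3, 6, 6, 7, 7, 8, 15]
Compare 20 vs 16: take 16 from right. Merged: [2, 3, 6, 6, 7, 7, 8, 15, 16]
Compare 20 vs 22: take 20 from left. Merged: [2, 3, 6, 6, 7, 7, 8, 15, 16, 20]
Append remaining from right: [22]. Merged: [2, 3, 6, 6, 7, 7, 8, 15, 16, 20, 22]

Final merged array: [2, 3, 6, 6, 7, 7, 8, 15, 16, 20, 22]
Total comparisons: 10

The merged array is [2, 3, 6, 6, 7, 7, 8, 15, 16, 20, 22], requiring 10 comparisons. The merge step runs in O(n) time where n is the total number of elements.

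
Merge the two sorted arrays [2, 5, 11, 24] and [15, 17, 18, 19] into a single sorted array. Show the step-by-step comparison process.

Merging process:

Compare 2 vs 15: take 2 from left. Merged: [2]
Compare 5 vs 15: take 5 from left. Merged: [2, 5]
Compare 11 vs 15: take 11 from left. Merged: [2, 5, 11]
Compare 24 vs 15: take 15 from right. Merged: [2, 5, 11, 15]
Compare 24 vs 17: take 17 from right. Merged: [2, 5, 11, 15, 17]
Compare 24 vs 18: take 18 from right. Merged: [2, 5, 11, 15, 17, 18]
Compare 24 vs 19: take 19 from right. Merged: [2, 5, 11, 15, 17, 18, 19]
Append remaining from left: [24]. Merged: [2, 5, 11, 15, 17, 18, 19, 24]

Final merged array: [2, 5, 11, 15, 17, 18, 19, 24]
Total comparisons: 7

The merged array is [2, 5, 11, 15, 17, 18, 19, 24], requiring 7 comparisons. The merge step runs in O(n) time where n is the total number of elements.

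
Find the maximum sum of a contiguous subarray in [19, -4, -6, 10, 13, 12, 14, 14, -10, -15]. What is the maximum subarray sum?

Using Kadane's algorithm on [19, -4, -6, 10, 13, 12, 14, 14, -10, -15]:

Scanning through the array:
Position 1 (value -4): max_ending_here = 15, max_so_far = 19
Position 2 (value -6): max_ending_here = 9, max_so_far = 19
Position 3 (value 10): max_ending_here = 19, max_so_far = 19
Position 4 (value 13): max_ending_here = 32, max_so_far = 32
Position 5 (value 12): max_ending_here = 44, max_so_far = 44
Position 6 (value 14): max_ending_here = 58, max_so_far = 58
Position 7 (value 14): max_ending_here = 72, max_so_far = 72
Position 8 (value -10): max_ending_here = 62, max_so_far = 72
Position 9 (value -15): max_ending_here = 47, max_so_far = 72

Maximum subarray: [19, -4, -6, 10, 13, 12, 14, 14]
Maximum sum: 72

The maximum subarray is [19, -4, -6, 10, 13, 12, 14, 14] with sum 72. This subarray runs from index 0 to index 7.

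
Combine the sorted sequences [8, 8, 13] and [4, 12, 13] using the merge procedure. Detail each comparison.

Merging process:

Compare 8 vs 4: take 4 from right. Merged: [4]
Compare 8 vs 12: take 8 from left. Merged: [4, 8]
Compare 8 vs 12: take 8 from left. Merged: [4, 8, 8]
Compare 13 vs 12: take 12 from right. Merged: [4, 8, 8, 12]
Compare 13 vs 13: take 13 from left. Merged: [4, 8, 8, 12, 13]
Append remaining from right: [13]. Merged: [4, 8, 8, 12, 13, 13]

Final merged array: [4, 8, 8, 12, 13, 13]
Total comparisons: 5

The merged array is [4, 8, 8, 12, 13, 13], requiring 5 comparisons. The merge step runs in O(n) time where n is the total number of elements.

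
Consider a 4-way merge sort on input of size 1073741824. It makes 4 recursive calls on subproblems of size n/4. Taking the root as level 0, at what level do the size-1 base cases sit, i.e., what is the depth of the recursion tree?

For divide and conquer with division factor 4:

Problem sizes at each level:
Level 0: 1073741824
Level 1: 268435456
Level 2: 67108864
Level 3: 16777216
Level 4: 4194304
Level 5: 1048576
Level 6: 262144
Level 7: 65536
Level 8: 16384
Level 9: 4096
Level 10: 1024
Level 11: 256
Level 12: 64
Level 13: 16
Level 14: 4
Level 15: 1

The root is level 0 and the size-1 base case is level 15 (the tree spans levels 0 through 15, i.e. 16 levels counting the root), so the depth is the number of divisions: log_4(1073741824) = 15

The recursion tree depth is log_4(1073741824) = 15. At each level, the problem size is divided by 4, so it takes 15 divisions to reduce to a base case of size 1. The algorithm makes 4 recursive calls at each level.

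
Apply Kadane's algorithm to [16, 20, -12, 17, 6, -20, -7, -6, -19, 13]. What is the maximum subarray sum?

Using Kadane's algorithm on [16, 20, -12, 17, 6, -20, -7, -6, -19, 13]:

Scanning through the array:
Position 1 (value 20): max_ending_here = 36, max_so_far = 36
Position 2 (value -12): max_ending_here = 24, max_so_far = 36
Position 3 (value 17): max_ending_here = 41, max_so_far = 41
Position 4 (value 6): max_ending_here = 47, max_so_far = 47
Position 5 (value -20): max_ending_here = 27, max_so_far = 47
Position 6 (value -7): max_ending_here = 20, max_so_far = 47
Position 7 (value -6): max_ending_here = 14, max_so_far = 47
Position 8 (value -19): max_ending_here = -5, max_so_far = 47
Position 9 (value 13): max_ending_here = 13, max_so_far = 47

Maximum subarray: [16, 20, -12, 17, 6]
Maximum sum: 47

The maximum subarray is [16, 20, -12, 17, 6] with sum 47. This subarray runs from index 0 to index 4.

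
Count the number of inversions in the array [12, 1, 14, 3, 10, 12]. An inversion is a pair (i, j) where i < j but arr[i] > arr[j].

Finding inversions in [12, 1, 14, 3, 10, 12]:

(0, 1): arr[0]=12 > arr[1]=1
(0, 3): arr[0]=12 > arr[3]=3
(0, 4): arr[0]=12 > arr[4]=10
(2, 3): arr[2]=14 > arr[3]=3
(2, 4): arr[2]=14 > arr[4]=10
(2, 5): arr[2]=14 > arr[5]=12

Total inversions: 6

The array has 6 inversion(s): (0,1), (0,3), (0,4), (2,3), (2,4), (2,5). Each pair (i,j) satisfies i < j and arr[i] > arr[j].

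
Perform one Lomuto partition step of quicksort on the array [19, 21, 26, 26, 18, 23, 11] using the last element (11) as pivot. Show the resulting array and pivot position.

Lomuto partition with pivot = 11:

Initial array: [19, 21, 26, 26, 18, 23, 11]

arr[0]=19 > 11: no swap
arr[1]=21 > 11: no swap
arr[2]=26 > 11: no swap
arr[3]=26 > 11: no swap
arr[4]=18 > 11: no swap
arr[5]=23 > 11: no swap

Place pivot at position 0: [11, 21, 26, 26, 18, 23, 19]
Pivot position: 0

After partitioning with pivot 11, the array becomes [11, 21, 26, 26, 18, 23, 19]. The pivot is placed at index 0. All elements to the left of the pivot are <= 11, and all elements to the right are > 11.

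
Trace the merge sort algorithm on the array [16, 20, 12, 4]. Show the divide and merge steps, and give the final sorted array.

Merge sort trace:

Split: [16, 20, 12, 4] -> [16, 20] and [12, 4]
  Split: [16, 20] -> [16] and [20]
  Merge: [16] + [20] -> [16, 20]
  Split: [12, 4] -> [12] and [4]
  Merge: [12] + [4] -> [4, 12]
Merge: [16, 20] + [4, 12] -> [4, 12, 16, 20]

Final sorted array: [4, 12, 16, 20]

The merge sort proceeds by recursively splitting the array and merging sorted halves.
After all merges, the sorted array is [4, 12, 16, 20].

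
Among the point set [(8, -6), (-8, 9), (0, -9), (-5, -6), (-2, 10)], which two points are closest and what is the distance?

Computing all pairwise distances among 5 points:

d((8, -6), (-8, 9)) = 21.9317
d((8, -6), (0, -9)) = 8.544
d((8, -6), (-5, -6)) = 13.0
d((8, -6), (-2, 10)) = 18.868
d((-8, 9), (0, -9)) = 19.6977
d((-8, 9), (-5, -6)) = 15.2971
d((-8, 9), (-2, 10)) = 6.0828
d((0, -9), (-5, -6)) = 5.831 <-- minimum
d((0, -9), (-2, 10)) = 19.105
d((-5, -6), (-2, 10)) = 16.2788

Closest pair: (0, -9) and (-5, -6) with distance 5.831

The closest pair is (0, -9) and (-5, -6) with Euclidean distance 5.831. For 5 points, brute-force pairwise comparison is shown above. For large n, the divide-and-conquer algorithm (sort by x, recurse on halves, check the dividing strip) achieves O(n log n).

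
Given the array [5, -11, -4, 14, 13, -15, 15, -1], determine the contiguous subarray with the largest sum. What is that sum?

Using Kadane's algorithm on [5, -11, -4, 14, 13, -15, 15, -1]:

Scanning through the array:
Position 1 (value -11): max_ending_here = -6, max_so_far = 5
Position 2 (value -4): max_ending_here = -4, max_so_far = 5
Position 3 (value 14): max_ending_here = 14, max_so_far = 14
Position 4 (value 13): max_ending_here = 27, max_so_far = 27
Position 5 (value -15): max_ending_here = 12, max_so_far = 27
Position 6 (value 15): max_ending_here = 27, max_so_far = 27
Position 7 (value -1): max_ending_here = 26, max_so_far = 27

Maximum subarray: [14, 13]
Maximum sum: 27

The maximum subarray is [14, 13] with sum 27. This subarray runs from index 3 to index 4.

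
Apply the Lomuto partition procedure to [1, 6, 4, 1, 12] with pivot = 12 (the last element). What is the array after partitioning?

Lomuto partition with pivot = 12:

Initial array: [1, 6, 4, 1, 12]

arr[0]=1 <= 12: swap with position 0, array becomes [1, 6, 4, 1, 12]
arr[1]=6 <= 12: swap with position 1, array becomes [1, 6, 4, 1, 12]
arr[2]=4 <= 12: swap with position 2, array becomes [1, 6, 4, 1, 12]
arr[3]=1 <= 12: swap with position 3, array becomes [1, 6, 4, 1, 12]

Place pivot at position 4: [1, 6, 4, 1, 12]
Pivot position: 4

After partitioning with pivot 12, the array becomes [1, 6, 4, 1, 12]. The pivot is placed at index 4. All elements to the left of the pivot are <= 12, and all elements to the right are > 12.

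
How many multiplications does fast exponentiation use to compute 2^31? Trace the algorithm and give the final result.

Computing 2^31 by squaring (build up from 2^1; each line after the first costs one multiplication):

2^1 = 2
2^2 = (2^1)^2 = 2^2 = 4
2^3 = 2 * 2^2 = 2 * 4 = 8
2^6 = (2^3)^2 = 8^2 = 64
2^7 = 2 * 2^6 = 2 * 64 = 128
2^14 = (2^7)^2 = 128^2 = 16384
2^15 = 2 * 2^14 = 2 * 16384 = 32768
2^30 = (2^15)^2 = 32768^2 = 1073741824
2^31 = 2 * 2^30 = 2 * 1073741824 = 2147483648

Result: 2147483648
Multiplications needed: 8 (8 lines after 2^1)

2^31 = 2147483648. Using exponentiation by squaring, this requires 8 multiplications. The key idea: if the exponent is even, square the half-power; if odd, multiply by the base once.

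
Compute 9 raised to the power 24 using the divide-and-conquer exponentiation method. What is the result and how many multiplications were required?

Computing 9^24 by squaring (build up from 9^1; each line after the first costs one multiplication):

9^1 = 9
9^2 = (9^1)^2 = 9^2 = 81
9^3 = 9 * 9^2 = 9 * 81 = 729
9^6 = (9^3)^2 = 729^2 = 531441
9^12 = (9^6)^2 = 531441^2 = 282429536481
9^24 = (9^12)^2 = 282429536481^2 = 79766443076872509863361

Result: 79766443076872509863361
Multiplications needed: 5 (5 lines after 9^1)

9^24 = 79766443076872509863361. Using exponentiation by squaring, this requires 5 multiplications. The key idea: if the exponent is even, square the half-power; if odd, multiply by the base once.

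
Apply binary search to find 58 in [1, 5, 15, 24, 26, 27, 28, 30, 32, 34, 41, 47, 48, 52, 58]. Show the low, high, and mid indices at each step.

Binary search for 58 in [1, 5, 15, 24, 26, 27, 28, 30, 32, 34, 41, 47, 48, 52, 58]:

lo=0, hi=14, mid=7, arr[mid]=30 -> 30 < 58, search right half
lo=8, hi=14, mid=11, arr[mid]=47 -> 47 < 58, search right half
lo=12, hi=14, mid=13, arr[mid]=52 -> 52 < 58, search right half
lo=14, hi=14, mid=14, arr[mid]=58 -> Found target at index 14!

Binary search finds 58 at index 14 after 4 comparisons. The search repeatedly halves the search space by comparing with the middle element.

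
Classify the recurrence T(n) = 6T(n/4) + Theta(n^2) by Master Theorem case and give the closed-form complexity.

Master Theorem for T(n) = 6T(n/4) + O(n^2):

a = 6, b = 4, c = 2
log_b(a) = log_4(6) = 1.2925

Case 3: c = 2 > log_4(6) = 1.2925
T(n) = O(n^2) = O(n^2)

For T(n) = 6T(n/4) + O(n^2): log_4(6) = 1.2925. This is Case 3 of the Master Theorem (c > log_b(a), work dominated by root), giving O(n^2).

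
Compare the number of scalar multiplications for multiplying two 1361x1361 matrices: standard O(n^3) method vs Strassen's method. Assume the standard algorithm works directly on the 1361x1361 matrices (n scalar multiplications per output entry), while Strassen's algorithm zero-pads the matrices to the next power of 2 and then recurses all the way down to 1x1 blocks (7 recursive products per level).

Matrix multiplication for 1361x1361 matrices:

Strassen's algorithm requires power-of-2 dimensions. Pad 1361x1361 to 2048x2048 (next power of 2).

Standard algorithm: 1361^3 = 2521008881 multiplications
Strassen's algorithm: 7^(log2(2048)) = 7^11 = 1977326743 multiplications
Savings: 2521008881 - 1977326743 = 543682138 multiplications

Standard: 2521008881 multiplications (1361^3). Strassen: 1977326743 multiplications (7^11, after padding to 2048x2048). Strassen reduces 8 recursive multiplications to 7 at each level.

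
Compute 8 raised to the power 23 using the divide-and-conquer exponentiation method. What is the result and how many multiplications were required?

Computing 8^23 by squaring (build up from 8^1; each line after the first costs one multiplication):

8^1 = 8
8^2 = (8^1)^2 = 8^2 = 64
8^4 = (8^2)^2 = 64^2 = 4096
8^5 = 8 * 8^4 = 8 * 4096 = 32768
8^10 = (8^5)^2 = 32768^2 = 1073741824
8^11 = 8 * 8^10 = 8 * 1073741824 = 8589934592
8^22 = (8^11)^2 = 8589934592^2 = 73786976294838206464
8^23 = 8 * 8^22 = 8 * 73786976294838206464 = 590295810358705651712

Result: 590295810358705651712
Multiplications needed: 7 (7 lines after 8^1)

8^23 = 590295810358705651712. Using exponentiation by squaring, this requires 7 multiplications. The key idea: if the exponent is even, square the half-power; if odd, multiply by the base once.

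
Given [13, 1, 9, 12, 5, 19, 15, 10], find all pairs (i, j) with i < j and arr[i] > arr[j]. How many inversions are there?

Finding inversions in [13, 1, 9, 12, 5, 19, 15, 10]:

(0, 1): arr[0]=13 > arr[1]=1
(0, 2): arr[0]=13 > arr[2]=9
(0, 3): arr[0]=13 > arr[3]=12
(0, 4): arr[0]=13 > arr[4]=5
(0, 7): arr[0]=13 > arr[7]=10
(2, 4): arr[2]=9 > arr[4]=5
(3, 4): arr[3]=12 > arr[4]=5
(3, 7): arr[3]=12 > arr[7]=10
(5, 6): arr[5]=19 > arr[6]=15
(5, 7): arr[5]=19 > arr[7]=10
(6, 7): arr[6]=15 > arr[7]=10

Total inversions: 11

The array has 11 inversion(s): (0,1), (0,2), (0,3), (0,4), (0,7), (2,4), (3,4), (3,7), (5,6), (5,7), (6,7). Each pair (i,j) satisfies i < j and arr[i] > arr[j].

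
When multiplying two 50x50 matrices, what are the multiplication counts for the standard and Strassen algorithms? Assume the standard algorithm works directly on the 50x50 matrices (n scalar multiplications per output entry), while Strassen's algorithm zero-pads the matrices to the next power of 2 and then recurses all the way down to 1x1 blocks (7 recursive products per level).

Matrix multiplication for 50x50 matrices:

Strassen's algorithm requires power-of-2 dimensions. Pad 50x50 to 64x64 (next power of 2).

Standard algorithm: 50^3 = 125000 multiplications
Strassen's algorithm: 7^(log2(64)) = 7^6 = 117649 multiplications
Savings: 125000 - 117649 = 7351 multiplications

Standard: 125000 multiplications (50^3). Strassen: 117649 multiplications (7^6, after padding to 64x64). Strassen reduces 8 recursive multiplications to 7 at each level.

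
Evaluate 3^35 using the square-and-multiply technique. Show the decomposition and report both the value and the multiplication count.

Computing 3^35 by squaring (build up from 3^1; each line after the first costs one multiplication):

3^1 = 3
3^2 = (3^1)^2 = 3^2 = 9
3^4 = (3^2)^2 = 9^2 = 81
3^8 = (3^4)^2 = 81^2 = 6561
3^16 = (3^8)^2 = 6561^2 = 43046721
3^17 = 3 * 3^16 = 3 * 43046721 = 129140163
3^34 = (3^17)^2 = 129140163^2 = 16677181699666569
3^35 = 3 * 3^34 = 3 * 16677181699666569 = 50031545098999707

Result: 50031545098999707
Multiplications needed: 7 (7 lines after 3^1)

3^35 = 50031545098999707. Using exponentiation by squaring, this requires 7 multiplications. The key idea: if the exponent is even, square the half-power; if odd, multiply by the base once.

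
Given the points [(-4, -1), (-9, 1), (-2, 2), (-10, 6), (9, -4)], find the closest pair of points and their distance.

Computing all pairwise distances among 5 points:

d((-4, -1), (-9, 1)) = 5.3852
d((-4, -1), (-2, 2)) = 3.6056 <-- minimum
d((-4, -1), (-10, 6)) = 9.2195
d((-4, -1), (9, -4)) = 13.3417
d((-9, 1), (-2, 2)) = 7.0711
d((-9, 1), (-10, 6)) = 5.099
d((-9, 1), (9, -4)) = 18.6815
d((-2, 2), (-10, 6)) = 8.9443
d((-2, 2), (9, -4)) = 12.53
d((-10, 6), (9, -4)) = 21.4709

Closest pair: (-4, -1) and (-2, 2) with distance 3.6056

The closest pair is (-4, -1) and (-2, 2) with Euclidean distance 3.6056. For 5 points, brute-force pairwise comparison is shown above. For large n, the divide-and-conquer algorithm (sort by x, recurse on halves, check the dividing strip) achieves O(n log n).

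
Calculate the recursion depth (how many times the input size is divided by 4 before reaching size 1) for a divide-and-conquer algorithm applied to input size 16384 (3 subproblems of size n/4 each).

For divide and conquer with division factor 4:

Problem sizes at each level:
Level 0: 16384
Level 1: 4096
Level 2: 1024
Level 3: 256
Level 4: 64
Level 5: 16
Level 6: 4
Level 7: 1

The root is level 0 and the size-1 base case is level 7 (the tree spans levels 0 through 7, i.e. 8 levels counting the root), so the depth is the number of divisions: log_4(16384) = 7

The recursion tree depth is log_4(16384) = 7. At each level, the problem size is divided by 4, so it takes 7 divisions to reduce to a base case of size 1. The algorithm makes 3 recursive calls at each level.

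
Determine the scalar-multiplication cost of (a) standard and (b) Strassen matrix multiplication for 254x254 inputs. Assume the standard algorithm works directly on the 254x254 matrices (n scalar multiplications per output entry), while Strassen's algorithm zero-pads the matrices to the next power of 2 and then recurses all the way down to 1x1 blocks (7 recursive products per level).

Matrix multiplication for 254x254 matrices:

Strassen's algorithm requires power-of-2 dimensions. Pad 254x254 to 256x256 (next power of 2).

Standard algorithm: 254^3 = 16387064 multiplications
Strassen's algorithm: 7^(log2(256)) = 7^8 = 5764801 multiplications
Savings: 16387064 - 5764801 = 10622263 multiplications

Standard: 16387064 multiplications (254^3). Strassen: 5764801 multiplications (7^8, after padding to 256x256). Strassen reduces 8 recursive multiplications to 7 at each level.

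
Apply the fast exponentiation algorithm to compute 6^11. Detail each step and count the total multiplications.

Computing 6^11 by squaring (build up from 6^1; each line after the first costs one multiplication):

6^1 = 6
6^2 = (6^1)^2 = 6^2 = 36
6^4 = (6^2)^2 = 36^2 = 1296
6^5 = 6 * 6^4 = 6 * 1296 = 7776
6^10 = (6^5)^2 = 7776^2 = 60466176
6^11 = 6 * 6^10 = 6 * 60466176 = 362797056

Result: 362797056
Multiplications needed: 5 (5 lines after 6^1)

6^11 = 362797056. Using exponentiation by squaring, this requires 5 multiplications. The key idea: if the exponent is even, square the half-power; if odd, multiply by the base once.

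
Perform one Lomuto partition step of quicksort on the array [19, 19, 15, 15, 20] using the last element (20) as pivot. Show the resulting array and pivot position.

Lomuto partition with pivot = 20:

Initial array: [19, 19, 15, 15, 20]

arr[0]=19 <= 20: swap with position 0, array becomes [19, 19, 15, 15, 20]
arr[1]=19 <= 20: swap with position 1, array becomes [19, 19, 15, 15, 20]
arr[2]=15 <= 20: swap with position 2, array becomes [19, 19, 15, 15, 20]
arr[3]=15 <= 20: swap with position 3, array becomes [19, 19, 15, 15, 20]

Place pivot at position 4: [19, 19, 15, 15, 20]
Pivot position: 4

After partitioning with pivot 20, the array becomes [19, 19, 15, 15, 20]. The pivot is placed at index 4. All elements to the left of the pivot are <= 20, and all elements to the right are > 20.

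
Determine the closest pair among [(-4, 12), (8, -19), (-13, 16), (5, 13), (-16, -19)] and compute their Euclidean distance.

Computing all pairwise distances among 5 points:

d((-4, 12), (8, -19)) = 33.2415
d((-4, 12), (-13, 16)) = 9.8489
d((-4, 12), (5, 13)) = 9.0554 <-- minimum
d((-4, 12), (-16, -19)) = 33.2415
d((8, -19), (-13, 16)) = 40.8167
d((8, -19), (5, 13)) = 32.1403
d((8, -19), (-16, -19)) = 24.0
d((-13, 16), (5, 13)) = 18.2483
d((-13, 16), (-16, -19)) = 35.1283
d((5, 13), (-16, -19)) = 38.2753

Closest pair: (-4, 12) and (5, 13) with distance 9.0554

The closest pair is (-4, 12) and (5, 13) with Euclidean distance 9.0554. For 5 points, brute-force pairwise comparison is shown above. For large n, the divide-and-conquer algorithm (sort by x, recurse on halves, check the dividing strip) achieves O(n log n).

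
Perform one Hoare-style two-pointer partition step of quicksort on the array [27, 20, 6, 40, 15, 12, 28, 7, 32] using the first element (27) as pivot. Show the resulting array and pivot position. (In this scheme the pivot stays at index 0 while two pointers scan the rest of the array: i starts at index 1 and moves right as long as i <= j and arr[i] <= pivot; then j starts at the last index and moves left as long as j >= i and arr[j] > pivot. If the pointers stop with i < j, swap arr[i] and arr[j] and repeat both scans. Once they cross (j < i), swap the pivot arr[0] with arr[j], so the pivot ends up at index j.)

Hoare-style two-pointer partition with pivot = 27:

Initial array: [27, 20, 6, 40, 15, 12, 28, 7, 32]

Pointers start at i = 1, j = 8.
i stops at index 3 (arr[3]=40 > 27), j stops at index 7 (arr[7]=7 <= 27): swap arr[3] and arr[7], array becomes [27, 20, 6, 7, 15, 12, 28, 40, 32]
i ends at 6, j ends at 5: the pointers have crossed (j < i), so scanning stops.

Swap pivot arr[0] with arr[5] to place pivot at position 5: [12, 20, 6, 7, 15, 27, 28, 40, 32]
Pivot position: 5

After partitioning with pivot 27, the array becomes [12, 20, 6, 7, 15, 27, 28, 40, 32]. The pivot is placed at index 5. All elements to the left of the pivot are <= 27, and all elements to the right are > 27.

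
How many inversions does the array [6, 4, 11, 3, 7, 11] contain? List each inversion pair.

Finding inversions in [6, 4, 11, 3, 7, 11]:

(0, 1): arr[0]=6 > arr[1]=4
(0, 3): arr[0]=6 > arr[3]=3
(1, 3): arr[1]=4 > arr[3]=3
(2, 3): arr[2]=11 > arr[3]=3
(2, 4): arr[2]=11 > arr[4]=7

Total inversions: 5

The array has 5 inversion(s): (0,1), (0,3), (1,3), (2,3), (2,4). Each pair (i,j) satisfies i < j and arr[i] > arr[j].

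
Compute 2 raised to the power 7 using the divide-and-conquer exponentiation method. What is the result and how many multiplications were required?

Computing 2^7 by squaring (build up from 2^1; each line after the first costs one multiplication):

2^1 = 2
2^2 = (2^1)^2 = 2^2 = 4
2^3 = 2 * 2^2 = 2 * 4 = 8
2^6 = (2^3)^2 = 8^2 = 64
2^7 = 2 * 2^6 = 2 * 64 = 128

Result: 128
Multiplications needed: 4 (4 lines after 2^1)

2^7 = 128. Using exponentiation by squaring, this requires 4 multiplications. The key idea: if the exponent is even, square the half-power; if odd, multiply by the base once.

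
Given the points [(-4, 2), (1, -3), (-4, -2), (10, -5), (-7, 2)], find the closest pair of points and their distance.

Computing all pairwise distances among 5 points:

d((-4, 2), (1, -3)) = 7.0711
d((-4, 2), (-4, -2)) = 4.0
d((-4, 2), (10, -5)) = 15.6525
d((-4, 2), (-7, 2)) = 3.0 <-- minimum
d((1, -3), (-4, -2)) = 5.099
d((1, -3), (10, -5)) = 9.2195
d((1, -3), (-7, 2)) = 9.434
d((-4, -2), (10, -5)) = 14.3178
d((-4, -2), (-7, 2)) = 5.0
d((10, -5), (-7, 2)) = 18.3848

Closest pair: (-4, 2) and (-7, 2) with distance 3.0

The closest pair is (-4, 2) and (-7, 2) with Euclidean distance 3.0. For 5 points, brute-force pairwise comparison is shown above. For large n, the divide-and-conquer algorithm (sort by x, recurse on halves, check the dividing strip) achieves O(n log n).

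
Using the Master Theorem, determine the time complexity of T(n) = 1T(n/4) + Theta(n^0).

Master Theorem for T(n) = 1T(n/4) + O(n^0):

a = 1, b = 4, c = 0
log_b(a) = log_4(1) = 0.0000

Case 2: c = 0 = log_4(1) = 0.0000
T(n) = O(n^0 log n) = O(log n)

For T(n) = 1T(n/4) + O(n^0): log_4(1) = 0.0000. This is Case 2 of the Master Theorem (c = log_b(a), equal work at all levels), giving O(log n).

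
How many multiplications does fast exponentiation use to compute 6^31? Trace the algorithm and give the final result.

Computing 6^31 by squaring (build up from 6^1; each line after the first costs one multiplication):

6^1 = 6
6^2 = (6^1)^2 = 6^2 = 36
6^3 = 6 * 6^2 = 6 * 36 = 216
6^6 = (6^3)^2 = 216^2 = 46656
6^7 = 6 * 6^6 = 6 * 46656 = 279936
6^14 = (6^7)^2 = 279936^2 = 78364164096
6^15 = 6 * 6^14 = 6 * 78364164096 = 470184984576
6^30 = (6^15)^2 = 470184984576^2 = 221073919720733357899776
6^31 = 6 * 6^30 = 6 * 221073919720733357899776 = 1326443518324400147398656

Result: 1326443518324400147398656
Multiplications needed: 8 (8 lines after 6^1)

6^31 = 1326443518324400147398656. Using exponentiation by squaring, this requires 8 multiplications. The key idea: if the exponent is even, square the half-power; if odd, multiply by the base once.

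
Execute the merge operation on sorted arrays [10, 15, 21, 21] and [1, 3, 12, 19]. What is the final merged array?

Merging process:

Compare 10 vs 1: take 1 from right. Merged: [1]
Compare 10 vs 3: take 3 from right. Merged: [1, 3]
Compare 10 vs 12: take 10 from left. Merged: [1, 3, 10]
Compare 15 vs 12: take 12 from right. Merged: [1, 3, 10, 12]
Compare 15 vs 19: take 15 from left. Merged: [1, 3, 10, 12, 15]
Compare 21 vs 19: take 19 from right. Merged: [1, 3, 10, 12, 15, 19]
Append remaining from left: [21, 21]. Merged: [1, 3, 10, 12, 15, 19, 21, 21]

Final merged array: [1, 3, 10, 12, 15, 19, 21, 21]
Total comparisons: 6

The merged array is [1, 3, 10, 12, 15, 19, 21, 21], requiring 6 comparisons. The merge step runs in O(n) time where n is the total number of elements.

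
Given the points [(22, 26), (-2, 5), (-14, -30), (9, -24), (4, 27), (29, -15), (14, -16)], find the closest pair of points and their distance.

Computing all pairwise distances among 7 points:

d((22, 26), (-2, 5)) = 31.8904
d((22, 26), (-14, -30)) = 66.5733
d((22, 26), (9, -24)) = 51.6624
d((22, 26), (4, 27)) = 18.0278
d((22, 26), (29, -15)) = 41.5933
d((22, 26), (14, -16)) = 42.7551
d((-2, 5), (-14, -30)) = 37.0
d((-2, 5), (9, -24)) = 31.0161
d((-2, 5), (4, 27)) = 22.8035
d((-2, 5), (29, -15)) = 36.8917
d((-2, 5), (14, -16)) = 26.4008
d((-14, -30), (9, -24)) = 23.7697
d((-14, -30), (4, 27)) = 59.7746
d((-14, -30), (29, -15)) = 45.5412
d((-14, -30), (14, -16)) = 31.305
d((9, -24), (4, 27)) = 51.2445
d((9, -24), (29, -15)) = 21.9317
d((9, -24), (14, -16)) = 9.434 <-- minimum
d((4, 27), (29, -15)) = 48.8774
d((4, 27), (14, -16)) = 44.1475
d((29, -15), (14, -16)) = 15.0333

Closest pair: (9, -24) and (14, -16) with distance 9.434

The closest pair is (9, -24) and (14, -16) with Euclidean distance 9.434. For 7 points, brute-force pairwise comparison is shown above. For large n, the divide-and-conquer algorithm (sort by x, recurse on halves, check the dividing strip) achieves O(n log n).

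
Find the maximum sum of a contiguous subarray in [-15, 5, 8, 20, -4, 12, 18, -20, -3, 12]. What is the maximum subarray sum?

Using Kadane's algorithm on [-15, 5, 8, 20, -4, 12, 18, -20, -3, 12]:

Scanning through the array:
Position 1 (value 5): max_ending_here = 5, max_so_far = 5
Position 2 (value 8): max_ending_here = 13, max_so_far = 13
Position 3 (value 20): max_ending_here = 33, max_so_far = 33
Position 4 (value -4): max_ending_here = 29, max_so_far = 33
Position 5 (value 12): max_ending_here = 41, max_so_far = 41
Position 6 (value 18): max_ending_here = 59, max_so_far = 59
Position 7 (value -20): max_ending_here = 39, max_so_far = 59
Position 8 (value -3): max_ending_here = 36, max_so_far = 59
Position 9 (value 12): max_ending_here = 48, max_so_far = 59

Maximum subarray: [5, 8, 20, -4, 12, 18]
Maximum sum: 59

The maximum subarray is [5, 8, 20, -4, 12, 18] with sum 59. This subarray runs from index 1 to index 6.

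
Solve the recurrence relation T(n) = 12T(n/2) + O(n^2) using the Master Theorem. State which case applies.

Master Theorem for T(n) = 12T(n/2) + O(n^2):

a = 12, b = 2, c = 2
log_b(a) = log_2(12) = 3.5850

Case 1: c = 2 < log_2(12) = 3.5850
T(n) = O(n^(log_2 12))

For T(n) = 12T(n/2) + O(n^2): log_2(12) = 3.5850. This is Case 1 of the Master Theorem (c < log_b(a), work dominated by leaves), giving O(n^(log_2 12)).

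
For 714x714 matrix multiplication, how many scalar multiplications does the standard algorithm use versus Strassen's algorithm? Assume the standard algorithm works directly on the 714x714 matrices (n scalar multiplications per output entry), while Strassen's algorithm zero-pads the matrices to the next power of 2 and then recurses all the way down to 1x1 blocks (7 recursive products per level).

Matrix multiplication for 714x714 matrices:

Strassen's algorithm requires power-of-2 dimensions. Pad 714x714 to 1024x1024 (next power of 2).

Standard algorithm: 714^3 = 363994344 multiplications
Strassen's algorithm: 7^(log2(1024)) = 7^10 = 282475249 multiplications
Savings: 363994344 - 282475249 = 81519095 multiplications

Standard: 363994344 multiplications (714^3). Strassen: 282475249 multiplications (7^10, after padding to 1024x1024). Strassen reduces 8 recursive multiplications to 7 at each level.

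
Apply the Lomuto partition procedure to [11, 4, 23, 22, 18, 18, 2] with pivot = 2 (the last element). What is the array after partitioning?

Lomuto partition with pivot = 2:

Initial array: [11, 4, 23, 22, 18, 18, 2]

arr[0]=11 > 2: no swap
arr[1]=4 > 2: no swap
arr[2]=23 > 2: no swap
arr[3]=22 > 2: no swap
arr[4]=18 > 2: no swap
arr[5]=18 > 2: no swap

Place pivot at position 0: [2, 4, 23, 22, 18, 18, 11]
Pivot position: 0

After partitioning with pivot 2, the array becomes [2, 4, 23, 22, 18, 18, 11]. The pivot is placed at index 0. All elements to the left of the pivot are <= 2, and all elements to the right are > 2.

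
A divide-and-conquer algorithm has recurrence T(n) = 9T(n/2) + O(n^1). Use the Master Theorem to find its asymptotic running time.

Master Theorem for T(n) = 9T(n/2) + O(n^1):

a = 9, b = 2, c = 1
log_b(a) = log_2(9) = 3.1699

Case 1: c = 1 < log_2(9) = 3.1699
T(n) = O(n^(log_2 9))

For T(n) = 9T(n/2) + O(n^1): log_2(9) = 3.1699. This is Case 1 of the Master Theorem (c < log_b(a), work dominated by leaves), giving O(n^(log_2 9)).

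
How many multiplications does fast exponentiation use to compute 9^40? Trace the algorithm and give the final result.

Computing 9^40 by squaring (build up from 9^1; each line after the first costs one multiplication):

9^1 = 9
9^2 = (9^1)^2 = 9^2 = 81
9^4 = (9^2)^2 = 81^2 = 6561
9^5 = 9 * 9^4 = 9 * 6561 = 59049
9^10 = (9^5)^2 = 59049^2 = 3486784401
9^20 = (9^10)^2 = 3486784401^2 = 12157665459056928801
9^40 = (9^20)^2 = 12157665459056928801^2 = 147808829414345923316083210206383297601

Result: 147808829414345923316083210206383297601
Multiplications needed: 6 (6 lines after 9^1)

9^40 = 147808829414345923316083210206383297601. Using exponentiation by squaring, this requires 6 multiplications. The key idea: if the exponent is even, square the half-power; if odd, multiply by the base once.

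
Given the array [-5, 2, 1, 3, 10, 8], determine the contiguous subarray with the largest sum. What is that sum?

Using Kadane's algorithm on [-5, 2, 1, 3, 10, 8]:

Scanning through the array:
Position 1 (value 2): max_ending_here = 2, max_so_far = 2
Position 2 (value 1): max_ending_here = 3, max_so_far = 3
Position 3 (value 3): max_ending_here = 6, max_so_far = 6
Position 4 (value 10): max_ending_here = 16, max_so_far = 16
Position 5 (value 8): max_ending_here = 24, max_so_far = 24

Maximum subarray: [2, 1, 3, 10, 8]
Maximum sum: 24

The maximum subarray is [2, 1, 3, 10, 8] with sum 24. This subarray runs from index 1 to index 5.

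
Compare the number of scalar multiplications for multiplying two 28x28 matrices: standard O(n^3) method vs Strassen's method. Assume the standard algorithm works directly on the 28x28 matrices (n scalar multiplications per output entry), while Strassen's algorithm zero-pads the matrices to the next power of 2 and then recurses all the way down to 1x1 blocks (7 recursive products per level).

Matrix multiplication for 28x28 matrices:

Strassen's algorithm requires power-of-2 dimensions. Pad 28x28 to 32x32 (next power of 2).

Standard algorithm: 28^3 = 21952 multiplications
Strassen's algorithm: 7^(log2(32)) = 7^5 = 16807 multiplications
Savings: 21952 - 16807 = 5145 multiplications

Standard: 21952 multiplications (28^3). Strassen: 16807 multiplications (7^5, after padding to 32x32). Strassen reduces 8 recursive multiplications to 7 at each level.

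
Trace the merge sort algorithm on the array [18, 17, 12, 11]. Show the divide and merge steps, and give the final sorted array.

Merge sort trace:

Split: [18, 17, 12, 11] -> [18, 17] and [12, 11]
  Split: [18, 17] -> [18] and [17]
  Merge: [18] + [17] -> [17, 18]
  Split: [12, 11] -> [12] and [11]
  Merge: [12] + [11] -> [11, 12]
Merge: [17, 18] + [11, 12] -> [11, 12, 17, 18]

Final sorted array: [11, 12, 17, 18]

The merge sort proceeds by recursively splitting the array and merging sorted halves.
After all merges, the sorted array is [11, 12, 17, 18].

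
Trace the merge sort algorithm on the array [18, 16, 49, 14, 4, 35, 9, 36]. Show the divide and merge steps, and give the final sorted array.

Merge sort trace:

Split: [18, 16, 49, 14, 4, 35, 9, 36] -> [18, 16, 49, 14] and [4, 35, 9, 36]
  Split: [18, 16, 49, 14] -> [18, 16] and [49, 14]
    Split: [18, 16] -> [18] and [16]
    Merge: [18] + [16] -> [16, 18]
    Split: [49, 14] -> [49] and [14]
    Merge: [49] + [14] -> [14, 49]
  Merge: [16, 18] + [14, 49] -> [14, 16, 18, 49]
  Split: [4, 35, 9, 36] -> [4, 35] and [9, 36]
    Split: [4, 35] -> [4] and [35]
    Merge: [4] + [35] -> [4, 35]
    Split: [9, 36] -> [9] and [36]
    Merge: [9] + [36] -> [9, 36]
  Merge: [4, 35] + [9, 36] -> [4, 9, 35, 36]
Merge: [14, 16, 18, 49] + [4, 9, 35, 36] -> [4, 9, 14, 16, 18, 35, 36, 49]

Final sorted array: [4, 9, 14, 16, 18, 35, 36, 49]

The merge sort proceeds by recursively splitting the array and merging sorted halves.
After all merges, the sorted array is [4, 9, 14, 16, 18, 35, 36, 49].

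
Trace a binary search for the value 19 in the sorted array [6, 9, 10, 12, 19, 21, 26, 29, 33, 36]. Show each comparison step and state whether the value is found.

Binary search for 19 in [6, 9, 10, 12, 19, 21, 26, 29, 33, 36]:

lo=0, hi=9, mid=4, arr[mid]=19 -> Found target at index 4!

Binary search finds 19 at index 4 after 1 comparisons. The search repeatedly halves the search space by comparing with the middle element.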